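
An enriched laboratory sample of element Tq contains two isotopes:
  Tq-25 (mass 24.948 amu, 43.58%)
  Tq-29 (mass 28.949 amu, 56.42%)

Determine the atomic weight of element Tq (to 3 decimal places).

27.205 amu

The abundance-weighted mean is 0.4358 × 24.948 + 0.5642 × 28.949
= 10.8723 + 16.3330 = 27.2053 amu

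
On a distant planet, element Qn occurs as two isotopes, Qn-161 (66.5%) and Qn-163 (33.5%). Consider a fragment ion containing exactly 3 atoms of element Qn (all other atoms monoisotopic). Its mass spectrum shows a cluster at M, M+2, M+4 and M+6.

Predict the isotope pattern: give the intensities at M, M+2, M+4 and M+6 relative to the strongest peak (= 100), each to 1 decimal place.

The 3 Qn atoms are independent, so intensities follow the terms of (0.665 + 0.335)^3.
P(M) = 0.665^3 = 0.294080
P(M+2) = 3 × 0.665^2 × 0.335^1 = 0.444436
P(M+4) = 3 × 0.665^1 × 0.335^2 = 0.223889
P(M+6) = 0.335^3 = 0.037595
The M+2 peak is largest (0.444436); scaling to 100 gives 66.2 : 100.0 : 50.4 : 8.5.

66.2 : 100.0 : 50.4 : 8.5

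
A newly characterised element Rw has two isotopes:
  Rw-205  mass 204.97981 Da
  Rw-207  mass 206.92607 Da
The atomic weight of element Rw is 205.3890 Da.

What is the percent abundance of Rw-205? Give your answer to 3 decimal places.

Let x be the fractional abundance of Rw-205; then Rw-207 has abundance 1 − x.
204.97981·x + 206.92607·(1 − x) = 205.3890
(204.97981 − 206.92607)·x = 205.3890 − 206.92607
x = -1.53707 / -1.94626 = 0.78976 → 78.976% Rw-205, 21.024% Rw-207.

78.976%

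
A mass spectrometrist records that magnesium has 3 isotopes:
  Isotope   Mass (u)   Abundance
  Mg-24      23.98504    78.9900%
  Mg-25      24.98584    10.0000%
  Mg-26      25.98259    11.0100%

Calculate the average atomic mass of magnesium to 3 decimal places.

24.305 u

The abundance-weighted mean is 0.789900 × 23.98504 + 0.100000 × 24.98584 + 0.110100 × 25.98259
= 18.945783 + 2.498584 + 2.860683 = 24.305050 u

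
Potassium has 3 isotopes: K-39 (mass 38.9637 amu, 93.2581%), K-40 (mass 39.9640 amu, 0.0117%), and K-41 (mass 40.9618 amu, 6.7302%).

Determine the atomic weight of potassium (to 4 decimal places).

Ar = Σ fᵢ·mᵢ = 0.932581 × 38.9637 + 0.000117 × 39.9640 + 0.067302 × 40.9618
= 36.33681 + 0.00468 + 2.75681 = 39.09830 amu

39.0983 amu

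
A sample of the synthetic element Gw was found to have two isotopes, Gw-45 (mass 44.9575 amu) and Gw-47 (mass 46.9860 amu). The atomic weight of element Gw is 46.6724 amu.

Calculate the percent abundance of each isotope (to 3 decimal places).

Let x be the fractional abundance of Gw-45; then Gw-47 has abundance 1 − x.
44.9575·x + 46.9860·(1 − x) = 46.6724
(44.9575 − 46.9860)·x = 46.6724 − 46.9860
x = -0.3136 / -2.0285 = 0.15460 → 15.460% Gw-45, 84.540% Gw-47.

Gw-45: 15.460%, Gw-47: 84.540%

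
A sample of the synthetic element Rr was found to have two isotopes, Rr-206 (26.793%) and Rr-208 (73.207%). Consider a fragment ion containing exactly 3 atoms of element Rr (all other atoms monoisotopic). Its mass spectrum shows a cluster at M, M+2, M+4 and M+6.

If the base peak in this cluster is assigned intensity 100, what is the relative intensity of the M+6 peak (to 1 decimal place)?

(0.26793 + 0.73207)^3 gives M 0.0192, M+2 0.1577, M+4 0.4308, M+6 0.3923; the largest is M+4.
P(M+4) = C(3,2) × 0.26793^1 × 0.73207^2 = 3 × 0.26793 × 0.53592648 = 0.430772 (base)
P(M+6) = C(3,3) × 0.26793^0 × 0.73207^3 = 1 × 1.0000 × 0.3923357 = 0.392336
Relative intensity = 0.392336 / 0.430772 × 100 = 91.1

91.1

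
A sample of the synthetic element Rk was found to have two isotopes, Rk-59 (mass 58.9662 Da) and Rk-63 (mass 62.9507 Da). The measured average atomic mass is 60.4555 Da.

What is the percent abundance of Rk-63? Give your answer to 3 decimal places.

37.377%

Let x be the fractional abundance of Rk-59; then Rk-63 has abundance 1 − x.
58.9662·x + 62.9507·(1 − x) = 60.4555
(58.9662 − 62.9507)·x = 60.4555 − 62.9507
x = -2.4952 / -3.9845 = 0.62623 → 62.623% Rk-59, 37.377% Rk-63.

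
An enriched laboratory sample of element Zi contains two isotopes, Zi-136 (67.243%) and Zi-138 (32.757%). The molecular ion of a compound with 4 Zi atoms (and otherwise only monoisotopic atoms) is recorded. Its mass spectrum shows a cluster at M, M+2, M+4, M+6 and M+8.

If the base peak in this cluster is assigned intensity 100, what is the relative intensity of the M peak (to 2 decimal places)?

51.32

Binomial terms of (0.67243 + 0.32757)^4: M 0.2045, M+2 0.3984, M+4 0.2911, M+6 0.0945, M+8 0.0115 → M+2 is the base peak.
P(M+2) = C(4,1) × 0.67243^3 × 0.32757^1 = 4 × 0.30404736 × 0.32757 = 0.398387 (base)
P(M) = C(4,0) × 0.67243^4 × 0.32757^0 = 1 × 0.20445057 × 1.0000 = 0.204451
Relative intensity = 0.204451 / 0.398387 × 100 = 51.32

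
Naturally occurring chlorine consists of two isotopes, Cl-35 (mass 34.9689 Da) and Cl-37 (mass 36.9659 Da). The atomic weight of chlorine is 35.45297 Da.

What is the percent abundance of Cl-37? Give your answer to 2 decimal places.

24.24%

With x = fraction of Cl-35 (so Cl-37 is 1 − x):
34.9689·x + 36.9659·(1 − x) = 35.45297
(34.9689 − 36.9659)·x = 35.45297 − 36.9659
x = -1.51293 / -1.9970 = 0.75760 → 75.76% Cl-35, 24.24% Cl-37.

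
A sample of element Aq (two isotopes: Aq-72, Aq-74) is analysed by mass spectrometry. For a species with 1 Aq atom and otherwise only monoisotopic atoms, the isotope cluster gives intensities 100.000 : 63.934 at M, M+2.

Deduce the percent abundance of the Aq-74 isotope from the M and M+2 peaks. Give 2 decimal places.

39.00%

Write p for the Aq-72 fraction. I(M+2)/I(M) = [C(1,1)·p^0·(1−p)] / p^1 = 1·(1−p)/p = 63.934/100.000 = 0.6393
(1−p)/p = 0.6393/1 = 0.6393  ⇒  p = 1/(1 + 0.6393) = 0.6100
Aq-72: 61.00%, Aq-74: 39.00%.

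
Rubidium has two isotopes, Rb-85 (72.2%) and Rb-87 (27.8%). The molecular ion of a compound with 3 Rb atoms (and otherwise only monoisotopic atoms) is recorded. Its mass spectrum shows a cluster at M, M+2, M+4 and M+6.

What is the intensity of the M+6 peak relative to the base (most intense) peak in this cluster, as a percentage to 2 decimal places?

Term probabilities: M 0.3764, M+2 0.4348, M+4 0.1674, M+6 0.0215. Base peak = M+2.
P(M+2) = C(3,1) × 0.722^2 × 0.278^1 = 3 × 0.521284 × 0.2780 = 0.434751 (base)
P(M+6) = C(3,3) × 0.722^0 × 0.278^3 = 1 × 1.0000 × 0.02148495 = 0.021485
Relative intensity = 0.021485 / 0.434751 × 100 = 4.94

4.94%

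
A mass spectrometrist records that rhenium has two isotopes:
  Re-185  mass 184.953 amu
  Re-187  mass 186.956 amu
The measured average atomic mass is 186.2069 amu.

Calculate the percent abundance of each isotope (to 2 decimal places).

Let x be the fractional abundance of Re-185; then Re-187 has abundance 1 − x.
184.953·x + 186.956·(1 − x) = 186.2069
(184.953 − 186.956)·x = 186.2069 − 186.956
x = -0.7491 / -2.003 = 0.37399 → 37.40% Re-185, 62.60% Re-187.

Re-185: 37.40%, Re-187: 62.60%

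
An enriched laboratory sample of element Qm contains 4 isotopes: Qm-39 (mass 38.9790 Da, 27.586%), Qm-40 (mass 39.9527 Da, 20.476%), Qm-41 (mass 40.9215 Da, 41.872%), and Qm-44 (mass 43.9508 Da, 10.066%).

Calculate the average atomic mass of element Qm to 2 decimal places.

The abundance-weighted mean is 0.27586 × 38.9790 + 0.20476 × 39.9527 + 0.41872 × 40.9215 + 0.10066 × 43.9508
= 10.75275 + 8.18071 + 17.13465 + 4.42409 = 40.49220 Da

40.49 Da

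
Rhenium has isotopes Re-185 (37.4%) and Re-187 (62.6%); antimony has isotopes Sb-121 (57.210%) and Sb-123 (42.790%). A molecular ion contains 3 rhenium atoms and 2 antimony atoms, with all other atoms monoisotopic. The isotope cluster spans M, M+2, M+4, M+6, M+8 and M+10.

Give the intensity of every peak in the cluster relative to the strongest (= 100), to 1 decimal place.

5.0 : 32.5 : 82.1 : 100.0 : 58.4 : 13.1

Rhenium pattern (n=3): 0.05231362 : 0.26268713 : 0.43968487 : 0.24531438
Antimony pattern (n=2): 0.32729841 : 0.48960318 : 0.18309841
Convolve the two distributions (both contribute in 2-u steps):
  M: 0.05231362×0.32729841 = 0.017122
  M+2: 0.05231362×0.48960318 + 0.26268713×0.32729841 = 0.111590
  M+4: 0.05231362×0.18309841 + 0.26268713×0.48960318 + 0.43968487×0.32729841 = 0.282099
  M+6: 0.26268713×0.18309841 + 0.43968487×0.48960318 + 0.24531438×0.32729841 = 0.343660
  M+8: 0.43968487×0.18309841 + 0.24531438×0.48960318 = 0.200612
  M+10: 0.24531438×0.18309841 = 0.044917
Scale to base peak (0.343660) = 100: 5.0 : 32.5 : 82.1 : 100.0 : 58.4 : 13.1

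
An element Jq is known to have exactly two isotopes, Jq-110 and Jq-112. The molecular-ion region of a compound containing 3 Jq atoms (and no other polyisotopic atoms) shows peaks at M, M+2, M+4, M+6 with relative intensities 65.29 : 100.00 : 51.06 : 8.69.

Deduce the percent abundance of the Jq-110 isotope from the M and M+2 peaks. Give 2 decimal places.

Write p for the Jq-110 fraction. I(M+2)/I(M) = [C(3,1)·p^2·(1−p)] / p^3 = 3·(1−p)/p = 100.00/65.29 = 1.5316
(1−p)/p = 1.5316/3 = 0.5105  ⇒  p = 1/(1 + 0.5105) = 0.6620
Jq-110: 66.20%, Jq-112: 33.80%.

66.20%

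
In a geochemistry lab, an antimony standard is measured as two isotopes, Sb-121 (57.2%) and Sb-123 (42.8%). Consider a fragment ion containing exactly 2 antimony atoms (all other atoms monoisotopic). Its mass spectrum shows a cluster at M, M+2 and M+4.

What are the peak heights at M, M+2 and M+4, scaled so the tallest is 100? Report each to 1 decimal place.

Each Sb atom is independently Sb-121 (p = 0.572) or Sb-123 (q = 0.428); the cluster is the binomial expansion (p + q)^2.
P(M) = 0.572^2 = 0.327184
P(M+2) = 2 × 0.572^1 × 0.428^1 = 0.489632
P(M+4) = 0.428^2 = 0.183184
The M+2 peak is largest (0.489632); scaling to 100 gives 66.8 : 100.0 : 37.4.

66.8 : 100.0 : 37.4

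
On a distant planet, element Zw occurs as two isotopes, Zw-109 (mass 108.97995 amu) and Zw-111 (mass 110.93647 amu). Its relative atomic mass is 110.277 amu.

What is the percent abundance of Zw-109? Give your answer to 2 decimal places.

Let x be the fractional abundance of Zw-109; then Zw-111 has abundance 1 − x.
108.97995·x + 110.93647·(1 − x) = 110.277
(108.97995 − 110.93647)·x = 110.277 − 110.93647
x = -0.65947 / -1.95652 = 0.33706 → 33.71% Zw-109, 66.29% Zw-111.

33.71%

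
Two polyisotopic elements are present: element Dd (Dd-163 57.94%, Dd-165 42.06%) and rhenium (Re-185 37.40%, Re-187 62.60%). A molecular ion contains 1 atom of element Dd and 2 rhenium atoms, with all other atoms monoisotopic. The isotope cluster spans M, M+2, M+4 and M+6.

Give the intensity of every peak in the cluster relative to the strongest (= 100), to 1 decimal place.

19.1 : 77.9 : 100.0 : 38.9

Element Dd pattern (n=1): 0.5794 : 0.4206
Rhenium pattern (n=2): 0.139876 : 0.468248 : 0.391876
Convolve the two distributions (both contribute in 2-u steps):
  M: 0.5794×0.139876 = 0.081044
  M+2: 0.5794×0.468248 + 0.4206×0.139876 = 0.330135
  M+4: 0.5794×0.391876 + 0.4206×0.468248 = 0.423998
  M+6: 0.4206×0.391876 = 0.164823
Scale to base peak (0.423998) = 100: 19.1 : 77.9 : 100.0 : 38.9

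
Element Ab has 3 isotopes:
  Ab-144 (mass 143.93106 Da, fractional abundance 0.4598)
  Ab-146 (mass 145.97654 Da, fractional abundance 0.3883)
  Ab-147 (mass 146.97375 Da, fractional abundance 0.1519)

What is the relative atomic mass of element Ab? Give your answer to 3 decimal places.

Weight each isotope mass by its fractional abundance: 0.4598 × 143.93106 + 0.3883 × 145.97654 + 0.1519 × 146.97375
= 66.179501 + 56.682690 + 22.325313 = 145.187504 Da

145.188 Da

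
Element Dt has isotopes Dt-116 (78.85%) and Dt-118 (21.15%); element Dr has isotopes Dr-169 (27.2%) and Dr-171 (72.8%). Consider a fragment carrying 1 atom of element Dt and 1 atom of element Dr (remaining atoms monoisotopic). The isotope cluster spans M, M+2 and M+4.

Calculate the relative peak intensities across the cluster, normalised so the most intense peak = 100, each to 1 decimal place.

Element Dt pattern (n=1): 0.7885 : 0.2115
Element Dr pattern (n=1): 0.2720 : 0.7280
Convolve the two distributions (both contribute in 2-u steps):
  M: 0.7885×0.2720 = 0.214472
  M+2: 0.7885×0.7280 + 0.2115×0.2720 = 0.631556
  M+4: 0.2115×0.7280 = 0.153972
Scale to base peak (0.631556) = 100: 34.0 : 100.0 : 24.4

34.0 : 100.0 : 24.4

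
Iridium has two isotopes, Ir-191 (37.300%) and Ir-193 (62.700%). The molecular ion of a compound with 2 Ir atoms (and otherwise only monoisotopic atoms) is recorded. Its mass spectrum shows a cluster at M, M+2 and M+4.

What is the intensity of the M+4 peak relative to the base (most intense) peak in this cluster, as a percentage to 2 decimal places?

(0.37300 + 0.62700)^2 gives M 0.1391, M+2 0.4677, M+4 0.3931; the largest is M+2.
P(M+2) = C(2,1) × 0.37300^1 × 0.62700^1 = 2 × 0.3730 × 0.6270 = 0.467742 (base)
P(M+4) = C(2,2) × 0.37300^0 × 0.62700^2 = 1 × 1.0000 × 0.393129 = 0.393129
Relative intensity = 0.393129 / 0.467742 × 100 = 84.05

84.05%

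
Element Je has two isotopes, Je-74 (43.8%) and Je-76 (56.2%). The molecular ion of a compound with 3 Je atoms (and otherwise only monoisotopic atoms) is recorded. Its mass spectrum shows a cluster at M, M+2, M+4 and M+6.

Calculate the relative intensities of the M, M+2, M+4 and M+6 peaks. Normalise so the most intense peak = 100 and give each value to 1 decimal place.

Expanding (0.438 + 0.562)^3:
P(M) = 0.438^3 = 0.084028
P(M+2) = 3 × 0.438^2 × 0.562^1 = 0.323449
P(M+4) = 3 × 0.438^1 × 0.562^2 = 0.415019
P(M+6) = 0.562^3 = 0.177504
The M+4 peak is largest (0.415019); scaling to 100 gives 20.2 : 77.9 : 100.0 : 42.8.

20.2 : 77.9 : 100.0 : 42.8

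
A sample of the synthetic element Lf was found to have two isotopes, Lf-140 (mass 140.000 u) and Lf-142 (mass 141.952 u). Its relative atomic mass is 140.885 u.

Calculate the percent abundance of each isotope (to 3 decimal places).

Lf-140: 54.662%, Lf-142: 45.338%

Writing the weighted mean with unknown fraction x of Lf-140:
140.000·x + 141.952·(1 − x) = 140.885
(140.000 − 141.952)·x = 140.885 − 141.952
x = -1.067 / -1.952 = 0.54662 → 54.662% Lf-140, 45.338% Lf-142.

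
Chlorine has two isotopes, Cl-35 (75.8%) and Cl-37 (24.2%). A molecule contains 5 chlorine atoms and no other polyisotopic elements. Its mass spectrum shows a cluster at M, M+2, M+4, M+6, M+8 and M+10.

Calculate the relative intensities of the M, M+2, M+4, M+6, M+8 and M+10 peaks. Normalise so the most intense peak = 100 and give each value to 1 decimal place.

Each Cl atom is independently Cl-35 (p = 0.758) or Cl-37 (q = 0.242); the cluster is the binomial expansion (p + q)^5.
P(M) = 0.758^5 = 0.250234
P(M+2) = 5 × 0.758^4 × 0.242^1 = 0.399450
P(M+4) = 10 × 0.758^3 × 0.242^2 = 0.255058
P(M+6) = 10 × 0.758^2 × 0.242^3 = 0.081430
P(M+8) = 5 × 0.758^1 × 0.242^4 = 0.012999
P(M+10) = 0.242^5 = 0.000830
The M+2 peak is largest (0.399450); scaling to 100 gives 62.6 : 100.0 : 63.9 : 20.4 : 3.3 : 0.2.

62.6 : 100.0 : 63.9 : 20.4 : 3.3 : 0.2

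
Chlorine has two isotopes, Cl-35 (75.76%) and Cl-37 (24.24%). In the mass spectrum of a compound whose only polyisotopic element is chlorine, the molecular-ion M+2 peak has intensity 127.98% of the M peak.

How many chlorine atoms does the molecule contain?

4

For n independent Cl atoms, I(M+2)/I(M) = n · (abundance Cl-37) / (abundance Cl-35) = n · 0.2424/0.7576.
n = 1.2798 × 0.7576/0.2424 = 4.00 ≈ 4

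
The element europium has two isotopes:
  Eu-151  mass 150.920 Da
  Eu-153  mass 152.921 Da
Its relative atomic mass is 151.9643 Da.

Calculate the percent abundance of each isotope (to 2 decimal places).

Eu-151: 47.81%, Eu-153: 52.19%

With x = fraction of Eu-151 (so Eu-153 is 1 − x):
150.920·x + 152.921·(1 − x) = 151.9643
(150.920 − 152.921)·x = 151.9643 − 152.921
x = -0.9567 / -2.001 = 0.47811 → 47.81% Eu-151, 52.19% Eu-153.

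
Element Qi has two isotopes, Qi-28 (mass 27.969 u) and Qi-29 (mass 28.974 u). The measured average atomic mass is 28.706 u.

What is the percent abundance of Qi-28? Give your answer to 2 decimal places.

Writing the weighted mean with unknown fraction x of Qi-28:
27.969·x + 28.974·(1 − x) = 28.706
(27.969 − 28.974)·x = 28.706 − 28.974
x = -0.268 / -1.005 = 0.26667 → 26.67% Qi-28, 73.33% Qi-29.

26.67%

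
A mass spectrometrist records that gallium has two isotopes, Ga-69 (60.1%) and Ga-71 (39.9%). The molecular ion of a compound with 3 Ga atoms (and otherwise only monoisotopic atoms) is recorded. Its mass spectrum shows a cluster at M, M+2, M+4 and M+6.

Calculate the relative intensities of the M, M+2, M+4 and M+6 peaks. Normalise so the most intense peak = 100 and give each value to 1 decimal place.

50.2 : 100.0 : 66.4 : 14.7

Each Ga atom is independently Ga-69 (p = 0.601) or Ga-71 (q = 0.399); the cluster is the binomial expansion (p + q)^3.
P(M) = 0.601^3 = 0.217082
P(M+2) = 3 × 0.601^2 × 0.399^1 = 0.432358
P(M+4) = 3 × 0.601^1 × 0.399^2 = 0.287039
P(M+6) = 0.399^3 = 0.063521
The M+2 peak is largest (0.432358); scaling to 100 gives 50.2 : 100.0 : 66.4 : 14.7.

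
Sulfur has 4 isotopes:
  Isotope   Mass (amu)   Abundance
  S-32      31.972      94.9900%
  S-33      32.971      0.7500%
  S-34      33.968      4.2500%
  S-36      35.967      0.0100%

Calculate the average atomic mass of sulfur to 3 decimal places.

Weight each isotope mass by its fractional abundance: 0.949900 × 31.972 + 0.007500 × 32.971 + 0.042500 × 33.968 + 0.000100 × 35.967
= 30.3702 + 0.2473 + 1.4436 + 0.0036 = 32.0647 amu

32.065 amu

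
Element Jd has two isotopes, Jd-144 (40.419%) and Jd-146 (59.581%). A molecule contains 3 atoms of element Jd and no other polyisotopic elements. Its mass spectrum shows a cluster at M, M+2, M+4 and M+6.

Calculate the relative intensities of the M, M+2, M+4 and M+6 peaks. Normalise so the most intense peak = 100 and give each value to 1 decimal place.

Expanding (0.40419 + 0.59581)^3:
P(M) = 0.40419^3 = 0.066032
P(M+2) = 3 × 0.40419^2 × 0.59581^1 = 0.292012
P(M+4) = 3 × 0.40419^1 × 0.59581^2 = 0.430450
P(M+6) = 0.59581^3 = 0.211506
The M+4 peak is largest (0.430450); scaling to 100 gives 15.3 : 67.8 : 100.0 : 49.1.

15.3 : 67.8 : 100.0 : 49.1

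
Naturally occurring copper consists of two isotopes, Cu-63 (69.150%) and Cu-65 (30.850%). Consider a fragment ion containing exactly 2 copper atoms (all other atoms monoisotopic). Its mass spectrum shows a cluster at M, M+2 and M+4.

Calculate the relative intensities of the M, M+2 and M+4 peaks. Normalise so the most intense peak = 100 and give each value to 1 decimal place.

Each Cu atom is independently Cu-63 (p = 0.69150) or Cu-65 (q = 0.30850); the cluster is the binomial expansion (p + q)^2.
P(M) = 0.69150^2 = 0.478172
P(M+2) = 2 × 0.69150^1 × 0.30850^1 = 0.426656
P(M+4) = 0.30850^2 = 0.095172
The M peak is largest (0.478172); scaling to 100 gives 100.0 : 89.2 : 19.9.

100.0 : 89.2 : 19.9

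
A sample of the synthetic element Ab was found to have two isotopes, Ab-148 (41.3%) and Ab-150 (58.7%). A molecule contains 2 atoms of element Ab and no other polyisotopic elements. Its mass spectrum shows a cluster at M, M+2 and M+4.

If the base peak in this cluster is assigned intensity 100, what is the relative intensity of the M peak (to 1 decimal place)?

(0.413 + 0.587)^2 gives M 0.1706, M+2 0.4849, M+4 0.3446; the largest is M+2.
P(M+2) = C(2,1) × 0.413^1 × 0.587^1 = 2 × 0.4130 × 0.5870 = 0.484862 (base)
P(M) = C(2,0) × 0.413^2 × 0.587^0 = 1 × 0.170569 × 1.0000 = 0.170569
Relative intensity = 0.170569 / 0.484862 × 100 = 35.2

35.2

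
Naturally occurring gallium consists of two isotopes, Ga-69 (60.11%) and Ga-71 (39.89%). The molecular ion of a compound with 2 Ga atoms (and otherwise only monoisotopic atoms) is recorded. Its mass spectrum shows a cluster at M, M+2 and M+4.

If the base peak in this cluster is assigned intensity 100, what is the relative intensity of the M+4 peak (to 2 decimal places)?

33.18

(0.6011 + 0.3989)^2 gives M 0.3613, M+2 0.4796, M+4 0.1591; the largest is M+2.
P(M+2) = C(2,1) × 0.6011^1 × 0.3989^1 = 2 × 0.6011 × 0.3989 = 0.479558 (base)
P(M+4) = C(2,2) × 0.6011^0 × 0.3989^2 = 1 × 1.0000 × 0.15912121 = 0.159121
Relative intensity = 0.159121 / 0.479558 × 100 = 33.18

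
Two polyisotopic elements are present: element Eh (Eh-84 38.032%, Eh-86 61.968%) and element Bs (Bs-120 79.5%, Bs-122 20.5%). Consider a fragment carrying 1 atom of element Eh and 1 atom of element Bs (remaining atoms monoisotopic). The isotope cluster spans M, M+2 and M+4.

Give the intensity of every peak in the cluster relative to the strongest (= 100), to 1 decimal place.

53.0 : 100.0 : 22.3

Element Eh pattern (n=1): 0.38032 : 0.61968
Element Bs pattern (n=1): 0.7950 : 0.2050
Convolve the two distributions (both contribute in 2-u steps):
  M: 0.38032×0.7950 = 0.302354
  M+2: 0.38032×0.2050 + 0.61968×0.7950 = 0.570611
  M+4: 0.61968×0.2050 = 0.127034
Scale to base peak (0.570611) = 100: 53.0 : 100.0 : 22.3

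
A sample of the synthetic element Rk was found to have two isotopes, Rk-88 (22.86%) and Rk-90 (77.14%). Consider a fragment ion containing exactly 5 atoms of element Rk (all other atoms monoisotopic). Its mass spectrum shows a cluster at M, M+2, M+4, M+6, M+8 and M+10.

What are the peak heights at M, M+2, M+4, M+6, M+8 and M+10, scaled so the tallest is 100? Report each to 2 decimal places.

0.15 : 2.60 : 17.56 : 59.27 : 100.00 : 67.49

The 5 Rk atoms are independent, so intensities follow the terms of (0.2286 + 0.7714)^5.
P(M) = 0.2286^5 = 0.000624
P(M+2) = 5 × 0.2286^4 × 0.7714^1 = 0.010533
P(M+4) = 10 × 0.2286^3 × 0.7714^2 = 0.071087
P(M+6) = 10 × 0.2286^2 × 0.7714^3 = 0.239879
P(M+8) = 5 × 0.2286^1 × 0.7714^4 = 0.404729
P(M+10) = 0.7714^5 = 0.273148
The M+8 peak is largest (0.404729); scaling to 100 gives 0.15 : 2.60 : 17.56 : 59.27 : 100.00 : 67.49.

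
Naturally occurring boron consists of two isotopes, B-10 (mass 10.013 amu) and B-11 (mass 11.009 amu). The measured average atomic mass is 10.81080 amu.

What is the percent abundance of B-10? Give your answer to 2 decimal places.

19.90%

Let x be the fractional abundance of B-10; then B-11 has abundance 1 − x.
10.013·x + 11.009·(1 − x) = 10.81080
(10.013 − 11.009)·x = 10.81080 − 11.009
x = -0.19820 / -0.996 = 0.19900 → 19.90% B-10, 80.10% B-11.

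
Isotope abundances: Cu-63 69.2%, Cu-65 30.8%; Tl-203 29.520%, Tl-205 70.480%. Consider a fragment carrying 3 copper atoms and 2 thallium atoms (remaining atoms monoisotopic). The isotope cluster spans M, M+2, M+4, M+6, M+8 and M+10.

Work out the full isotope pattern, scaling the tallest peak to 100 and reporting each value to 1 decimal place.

Copper pattern (n=3): 0.33137389 : 0.44247034 : 0.19693766 : 0.02921811
Thallium pattern (n=2): 0.08714304 : 0.41611392 : 0.49674304
Convolve the two distributions (both contribute in 2-u steps):
  M: 0.33137389×0.08714304 = 0.028877
  M+2: 0.33137389×0.41611392 + 0.44247034×0.08714304 = 0.176447
  M+4: 0.33137389×0.49674304 + 0.44247034×0.41611392 + 0.19693766×0.08714304 = 0.365887
  M+6: 0.44247034×0.49674304 + 0.19693766×0.41611392 + 0.02921811×0.08714304 = 0.304289
  M+8: 0.19693766×0.49674304 + 0.02921811×0.41611392 = 0.109985
  M+10: 0.02921811×0.49674304 = 0.014514
Scale to base peak (0.365887) = 100: 7.9 : 48.2 : 100.0 : 83.2 : 30.1 : 4.0

7.9 : 48.2 : 100.0 : 83.2 : 30.1 : 4.0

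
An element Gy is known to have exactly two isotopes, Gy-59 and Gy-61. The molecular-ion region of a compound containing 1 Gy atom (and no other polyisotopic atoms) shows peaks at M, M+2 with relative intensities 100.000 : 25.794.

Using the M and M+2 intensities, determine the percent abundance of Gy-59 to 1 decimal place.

79.5%

Let p = fractional abundance of Gy-59. I(M+2)/I(M) = [C(1,1)·p^0·(1−p)] / p^1 = 1·(1−p)/p = 25.794/100.000 = 0.2579
(1−p)/p = 0.2579/1 = 0.2579  ⇒  p = 1/(1 + 0.2579) = 0.7950
Gy-59: 79.5%, Gy-61: 20.5%.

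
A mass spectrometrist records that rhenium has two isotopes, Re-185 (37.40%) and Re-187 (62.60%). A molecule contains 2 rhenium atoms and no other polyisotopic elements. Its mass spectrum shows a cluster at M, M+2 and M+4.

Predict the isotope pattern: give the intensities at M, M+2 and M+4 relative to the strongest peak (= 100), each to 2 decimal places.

Each Re atom is independently Re-185 (p = 0.3740) or Re-187 (q = 0.6260); the cluster is the binomial expansion (p + q)^2.
P(M) = 0.3740^2 = 0.139876
P(M+2) = 2 × 0.3740^1 × 0.6260^1 = 0.468248
P(M+4) = 0.6260^2 = 0.391876
The M+2 peak is largest (0.468248); scaling to 100 gives 29.87 : 100.00 : 83.69.

29.87 : 100.00 : 83.69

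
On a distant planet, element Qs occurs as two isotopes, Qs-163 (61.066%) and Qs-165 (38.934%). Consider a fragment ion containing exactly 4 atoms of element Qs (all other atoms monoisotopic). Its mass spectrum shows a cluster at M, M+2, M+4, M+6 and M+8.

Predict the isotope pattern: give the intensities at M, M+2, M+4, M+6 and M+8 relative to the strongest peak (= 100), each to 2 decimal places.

39.21 : 100.00 : 95.64 : 40.65 : 6.48

Each Qs atom is independently Qs-163 (p = 0.61066) or Qs-165 (q = 0.38934); the cluster is the binomial expansion (p + q)^4.
P(M) = 0.61066^4 = 0.139059
P(M+2) = 4 × 0.61066^3 × 0.38934^1 = 0.354640
P(M+4) = 6 × 0.61066^2 × 0.38934^2 = 0.339163
P(M+6) = 4 × 0.61066^1 × 0.38934^3 = 0.144161
P(M+8) = 0.38934^4 = 0.022978
The M+2 peak is largest (0.354640); scaling to 100 gives 39.21 : 100.00 : 95.64 : 40.65 : 6.48.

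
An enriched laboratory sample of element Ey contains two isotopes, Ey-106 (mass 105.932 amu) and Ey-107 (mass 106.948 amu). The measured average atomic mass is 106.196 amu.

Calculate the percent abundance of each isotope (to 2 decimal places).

Writing the weighted mean with unknown fraction x of Ey-106:
105.932·x + 106.948·(1 − x) = 106.196
(105.932 − 106.948)·x = 106.196 − 106.948
x = -0.752 / -1.016 = 0.74016 → 74.02% Ey-106, 25.98% Ey-107.

Ey-106: 74.02%, Ey-107: 25.98%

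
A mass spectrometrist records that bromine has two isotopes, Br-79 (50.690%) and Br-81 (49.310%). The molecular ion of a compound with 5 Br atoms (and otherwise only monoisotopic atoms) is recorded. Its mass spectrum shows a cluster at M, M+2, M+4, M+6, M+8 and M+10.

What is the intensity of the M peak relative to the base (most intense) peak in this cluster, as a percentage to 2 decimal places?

10.57%

Binomial terms of (0.50690 + 0.49310)^5: M 0.0335, M+2 0.1628, M+4 0.3167, M+6 0.3081, M+8 0.1498, M+10 0.0292 → M+4 is the base peak.
P(M+4) = C(5,2) × 0.50690^3 × 0.49310^2 = 10 × 0.13024674 × 0.24314761 = 0.316692 (base)
P(M) = C(5,0) × 0.50690^5 × 0.49310^0 = 1 × 0.03346659 × 1.0000 = 0.033467
Relative intensity = 0.033467 / 0.316692 × 100 = 10.57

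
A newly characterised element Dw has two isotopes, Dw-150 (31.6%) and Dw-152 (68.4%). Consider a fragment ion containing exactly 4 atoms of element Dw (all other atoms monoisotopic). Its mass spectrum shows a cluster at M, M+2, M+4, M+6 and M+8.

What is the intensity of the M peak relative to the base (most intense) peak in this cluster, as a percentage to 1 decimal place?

2.5%

(0.316 + 0.684)^4 gives M 0.0100, M+2 0.0863, M+4 0.2803, M+6 0.4045, M+8 0.2189; the largest is M+6.
P(M+6) = C(4,3) × 0.316^1 × 0.684^3 = 4 × 0.3160 × 0.3200135 = 0.404497 (base)
P(M) = C(4,0) × 0.316^4 × 0.684^0 = 1 × 0.00997122 × 1.0000 = 0.009971
Relative intensity = 0.009971 / 0.404497 × 100 = 2.5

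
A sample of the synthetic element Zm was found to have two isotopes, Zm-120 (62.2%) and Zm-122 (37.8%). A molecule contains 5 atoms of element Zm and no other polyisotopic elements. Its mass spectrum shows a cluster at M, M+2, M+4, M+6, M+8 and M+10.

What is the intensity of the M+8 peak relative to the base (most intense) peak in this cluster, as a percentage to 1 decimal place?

Binomial terms of (0.622 + 0.378)^5: M 0.0931, M+2 0.2829, M+4 0.3438, M+6 0.2090, M+8 0.0635, M+10 0.0077 → M+4 is the base peak.
P(M+4) = C(5,2) × 0.622^3 × 0.378^2 = 10 × 0.24064185 × 0.142884 = 0.343839 (base)
P(M+8) = C(5,4) × 0.622^1 × 0.378^4 = 5 × 0.6220 × 0.02041584 = 0.063493
Relative intensity = 0.063493 / 0.343839 × 100 = 18.5

18.5%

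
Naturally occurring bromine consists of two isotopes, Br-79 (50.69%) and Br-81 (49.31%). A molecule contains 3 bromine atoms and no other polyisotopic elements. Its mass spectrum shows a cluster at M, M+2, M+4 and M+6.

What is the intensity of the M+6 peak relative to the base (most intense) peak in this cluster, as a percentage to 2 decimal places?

(0.5069 + 0.4931)^3 gives M 0.1302, M+2 0.3801, M+4 0.3698, M+6 0.1199; the largest is M+2.
P(M+2) = C(3,1) × 0.5069^2 × 0.4931^1 = 3 × 0.25694761 × 0.4931 = 0.380103 (base)
P(M+6) = C(3,3) × 0.5069^0 × 0.4931^3 = 1 × 1.0000 × 0.11989609 = 0.119896
Relative intensity = 0.119896 / 0.380103 × 100 = 31.54

31.54%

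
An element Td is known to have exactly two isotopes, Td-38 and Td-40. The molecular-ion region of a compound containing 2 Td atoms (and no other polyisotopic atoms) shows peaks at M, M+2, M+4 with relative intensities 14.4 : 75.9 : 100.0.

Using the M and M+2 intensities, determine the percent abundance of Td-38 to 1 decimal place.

Let p = fractional abundance of Td-38. I(M+2)/I(M) = [C(2,1)·p^1·(1−p)] / p^2 = 2·(1−p)/p = 75.9/14.4 = 5.2708
(1−p)/p = 5.2708/2 = 2.6354  ⇒  p = 1/(1 + 2.6354) = 0.2751
Td-38: 27.5%, Td-40: 72.5%.

27.5%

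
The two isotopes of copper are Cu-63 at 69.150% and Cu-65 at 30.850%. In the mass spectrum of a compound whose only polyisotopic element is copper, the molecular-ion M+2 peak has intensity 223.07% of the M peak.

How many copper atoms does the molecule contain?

For n independent Cu atoms, I(M+2)/I(M) = n · (abundance Cu-65) / (abundance Cu-63) = n · 0.30850/0.69150.
n = 2.2307 × 0.69150/0.30850 = 5.00 ≈ 5

5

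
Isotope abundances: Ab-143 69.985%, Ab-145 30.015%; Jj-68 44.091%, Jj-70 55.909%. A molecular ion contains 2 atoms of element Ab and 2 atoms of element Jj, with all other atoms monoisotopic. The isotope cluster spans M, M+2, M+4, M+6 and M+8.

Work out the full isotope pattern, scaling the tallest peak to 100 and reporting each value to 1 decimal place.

Element Ab pattern (n=2): 0.48979002 : 0.42011996 : 0.09009002
Element Jj pattern (n=2): 0.19440163 : 0.49301674 : 0.31258163
Convolve the two distributions (both contribute in 2-u steps):
  M: 0.48979002×0.19440163 = 0.095216
  M+2: 0.48979002×0.49301674 + 0.42011996×0.19440163 = 0.323147
  M+4: 0.48979002×0.31258163 + 0.42011996×0.49301674 + 0.09009002×0.19440163 = 0.377739
  M+6: 0.42011996×0.31258163 + 0.09009002×0.49301674 = 0.175738
  M+8: 0.09009002×0.31258163 = 0.028160
Scale to base peak (0.377739) = 100: 25.2 : 85.5 : 100.0 : 46.5 : 7.5

25.2 : 85.5 : 100.0 : 46.5 : 7.5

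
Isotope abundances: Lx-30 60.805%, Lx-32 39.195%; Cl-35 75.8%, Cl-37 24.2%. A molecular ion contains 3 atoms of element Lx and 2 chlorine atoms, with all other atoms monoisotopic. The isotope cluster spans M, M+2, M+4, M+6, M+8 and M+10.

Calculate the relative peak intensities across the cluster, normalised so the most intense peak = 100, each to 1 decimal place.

38.7 : 99.6 : 100.0 : 48.8 : 11.5 : 1.1

Element Lx pattern (n=3): 0.22481117 : 0.43474091 : 0.28023468 : 0.06021324
Chlorine pattern (n=2): 0.574564 : 0.366872 : 0.058564
Convolve the two distributions (both contribute in 2-u steps):
  M: 0.22481117×0.574564 = 0.129168
  M+2: 0.22481117×0.366872 + 0.43474091×0.574564 = 0.332263
  M+4: 0.22481117×0.058564 + 0.43474091×0.366872 + 0.28023468×0.574564 = 0.333673
  M+6: 0.43474091×0.058564 + 0.28023468×0.366872 + 0.06021324×0.574564 = 0.162867
  M+8: 0.28023468×0.058564 + 0.06021324×0.366872 = 0.038502
  M+10: 0.06021324×0.058564 = 0.003526
Scale to base peak (0.333673) = 100: 38.7 : 99.6 : 100.0 : 48.8 : 11.5 : 1.1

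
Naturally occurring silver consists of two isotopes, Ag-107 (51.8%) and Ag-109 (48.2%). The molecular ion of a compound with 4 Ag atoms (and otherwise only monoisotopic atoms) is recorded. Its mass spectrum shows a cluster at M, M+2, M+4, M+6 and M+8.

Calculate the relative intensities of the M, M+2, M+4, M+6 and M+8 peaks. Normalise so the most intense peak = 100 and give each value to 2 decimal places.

19.25 : 71.65 : 100.00 : 62.03 : 14.43

Each Ag atom is independently Ag-107 (p = 0.518) or Ag-109 (q = 0.482); the cluster is the binomial expansion (p + q)^4.
P(M) = 0.518^4 = 0.071998
P(M+2) = 4 × 0.518^3 × 0.482^1 = 0.267976
P(M+4) = 6 × 0.518^2 × 0.482^2 = 0.374029
P(M+6) = 4 × 0.518^1 × 0.482^3 = 0.232023
P(M+8) = 0.482^4 = 0.053974
The M+4 peak is largest (0.374029); scaling to 100 gives 19.25 : 71.65 : 100.00 : 62.03 : 14.43.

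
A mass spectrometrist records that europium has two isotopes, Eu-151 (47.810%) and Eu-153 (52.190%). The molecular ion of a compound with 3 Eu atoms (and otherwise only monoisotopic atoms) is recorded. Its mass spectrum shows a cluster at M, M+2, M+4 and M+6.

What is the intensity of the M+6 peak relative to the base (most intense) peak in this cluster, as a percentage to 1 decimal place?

36.4%

Binomial terms of (0.47810 + 0.52190)^3: M 0.1093, M+2 0.3579, M+4 0.3907, M+6 0.1422 → M+4 is the base peak.
P(M+4) = C(3,2) × 0.47810^1 × 0.52190^2 = 3 × 0.4781 × 0.27237961 = 0.390674 (base)
P(M+6) = C(3,3) × 0.47810^0 × 0.52190^3 = 1 × 1.0000 × 0.14215492 = 0.142155
Relative intensity = 0.142155 / 0.390674 × 100 = 36.4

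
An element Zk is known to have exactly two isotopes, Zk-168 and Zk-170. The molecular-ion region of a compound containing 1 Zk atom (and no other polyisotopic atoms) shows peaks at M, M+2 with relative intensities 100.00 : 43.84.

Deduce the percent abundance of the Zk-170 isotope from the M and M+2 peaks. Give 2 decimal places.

Let p = fractional abundance of Zk-168. I(M+2)/I(M) = [C(1,1)·p^0·(1−p)] / p^1 = 1·(1−p)/p = 43.84/100.00 = 0.4384
(1−p)/p = 0.4384/1 = 0.4384  ⇒  p = 1/(1 + 0.4384) = 0.6952
Zk-168: 69.52%, Zk-170: 30.48%.

30.48%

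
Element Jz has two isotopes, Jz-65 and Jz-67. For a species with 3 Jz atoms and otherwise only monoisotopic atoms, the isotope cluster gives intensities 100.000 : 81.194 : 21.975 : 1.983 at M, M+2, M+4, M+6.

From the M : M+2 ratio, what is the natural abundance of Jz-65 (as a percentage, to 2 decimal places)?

78.70%

Let p = fractional abundance of Jz-65. I(M+2)/I(M) = [C(3,1)·p^2·(1−p)] / p^3 = 3·(1−p)/p = 81.194/100.000 = 0.8119
(1−p)/p = 0.8119/3 = 0.2706  ⇒  p = 1/(1 + 0.2706) = 0.7870
Jz-65: 78.70%, Jz-67: 21.30%.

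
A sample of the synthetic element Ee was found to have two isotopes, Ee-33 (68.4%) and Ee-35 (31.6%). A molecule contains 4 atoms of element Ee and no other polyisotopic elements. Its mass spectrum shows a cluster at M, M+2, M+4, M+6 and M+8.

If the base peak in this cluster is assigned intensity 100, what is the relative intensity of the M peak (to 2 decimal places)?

54.11

(0.684 + 0.316)^4 gives M 0.2189, M+2 0.4045, M+4 0.2803, M+6 0.0863, M+8 0.0100; the largest is M+2.
P(M+2) = C(4,1) × 0.684^3 × 0.316^1 = 4 × 0.3200135 × 0.3160 = 0.404497 (base)
P(M) = C(4,0) × 0.684^4 × 0.316^0 = 1 × 0.21888924 × 1.0000 = 0.218889
Relative intensity = 0.218889 / 0.404497 × 100 = 54.11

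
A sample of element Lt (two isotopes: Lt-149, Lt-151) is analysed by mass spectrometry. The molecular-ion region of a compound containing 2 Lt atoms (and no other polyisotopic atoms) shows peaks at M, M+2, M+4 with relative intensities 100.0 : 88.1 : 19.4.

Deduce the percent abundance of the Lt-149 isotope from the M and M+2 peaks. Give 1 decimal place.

69.4%

If p is the fraction of Lt that is Lt-149, then I(M+2)/I(M) = [C(2,1)·p^1·(1−p)] / p^2 = 2·(1−p)/p = 88.1/100.0 = 0.8810
(1−p)/p = 0.8810/2 = 0.4405  ⇒  p = 1/(1 + 0.4405) = 0.6942
Lt-149: 69.4%, Lt-151: 30.6%.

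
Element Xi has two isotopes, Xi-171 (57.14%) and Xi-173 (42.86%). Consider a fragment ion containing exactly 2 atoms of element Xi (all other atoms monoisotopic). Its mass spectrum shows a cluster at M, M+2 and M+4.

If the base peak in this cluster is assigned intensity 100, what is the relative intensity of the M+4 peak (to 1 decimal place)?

Term probabilities: M 0.3265, M+2 0.4898, M+4 0.1837. Base peak = M+2.
P(M+2) = C(2,1) × 0.5714^1 × 0.4286^1 = 2 × 0.5714 × 0.4286 = 0.489804 (base)
P(M+4) = C(2,2) × 0.5714^0 × 0.4286^2 = 1 × 1.0000 × 0.18369796 = 0.183698
Relative intensity = 0.183698 / 0.489804 × 100 = 37.5

37.5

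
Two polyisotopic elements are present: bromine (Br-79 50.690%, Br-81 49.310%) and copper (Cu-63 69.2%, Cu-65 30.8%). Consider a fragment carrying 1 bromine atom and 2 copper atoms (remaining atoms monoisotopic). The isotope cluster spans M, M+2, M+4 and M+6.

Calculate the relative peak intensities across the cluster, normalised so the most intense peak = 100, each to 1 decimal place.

Bromine pattern (n=1): 0.5069 : 0.4931
Copper pattern (n=2): 0.478864 : 0.426272 : 0.094864
Convolve the two distributions (both contribute in 2-u steps):
  M: 0.5069×0.478864 = 0.242736
  M+2: 0.5069×0.426272 + 0.4931×0.478864 = 0.452205
  M+4: 0.5069×0.094864 + 0.4931×0.426272 = 0.258281
  M+6: 0.4931×0.094864 = 0.046777
Scale to base peak (0.452205) = 100: 53.7 : 100.0 : 57.1 : 10.3

53.7 : 100.0 : 57.1 : 10.3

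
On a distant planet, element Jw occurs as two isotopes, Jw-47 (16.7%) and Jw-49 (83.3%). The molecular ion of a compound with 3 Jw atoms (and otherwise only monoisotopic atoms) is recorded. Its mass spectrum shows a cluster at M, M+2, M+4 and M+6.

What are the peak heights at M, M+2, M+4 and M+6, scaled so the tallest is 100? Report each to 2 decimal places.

0.81 : 12.06 : 60.14 : 100.00

The 3 Jw atoms are independent, so intensities follow the terms of (0.167 + 0.833)^3.
P(M) = 0.167^3 = 0.004657
P(M+2) = 3 × 0.167^2 × 0.833^1 = 0.069695
P(M+4) = 3 × 0.167^1 × 0.833^2 = 0.347638
P(M+6) = 0.833^3 = 0.578010
The M+6 peak is largest (0.578010); scaling to 100 gives 0.81 : 12.06 : 60.14 : 100.00.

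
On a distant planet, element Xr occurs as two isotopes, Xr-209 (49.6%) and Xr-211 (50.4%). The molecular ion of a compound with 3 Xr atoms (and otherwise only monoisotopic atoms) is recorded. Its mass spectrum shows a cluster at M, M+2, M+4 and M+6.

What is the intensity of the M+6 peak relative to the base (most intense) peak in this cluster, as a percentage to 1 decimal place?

33.9%

(0.496 + 0.504)^3 gives M 0.1220, M+2 0.3720, M+4 0.3780, M+6 0.1280; the largest is M+4.
P(M+4) = C(3,2) × 0.496^1 × 0.504^2 = 3 × 0.4960 × 0.254016 = 0.377976 (base)
P(M+6) = C(3,3) × 0.496^0 × 0.504^3 = 1 × 1.0000 × 0.12802406 = 0.128024
Relative intensity = 0.128024 / 0.377976 × 100 = 33.9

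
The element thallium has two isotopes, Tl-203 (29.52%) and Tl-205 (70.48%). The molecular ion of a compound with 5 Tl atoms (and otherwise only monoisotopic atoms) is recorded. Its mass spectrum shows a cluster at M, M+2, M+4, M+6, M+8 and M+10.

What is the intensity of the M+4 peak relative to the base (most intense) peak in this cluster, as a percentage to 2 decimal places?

Binomial terms of (0.2952 + 0.7048)^5: M 0.0022, M+2 0.0268, M+4 0.1278, M+6 0.3051, M+8 0.3642, M+10 0.1739 → M+8 is the base peak.
P(M+8) = C(5,4) × 0.2952^1 × 0.7048^4 = 5 × 0.2952 × 0.24675365 = 0.364208 (base)
P(M+4) = C(5,2) × 0.2952^3 × 0.7048^2 = 10 × 0.02572463 × 0.49674304 = 0.127785
Relative intensity = 0.127785 / 0.364208 × 100 = 35.09

35.09%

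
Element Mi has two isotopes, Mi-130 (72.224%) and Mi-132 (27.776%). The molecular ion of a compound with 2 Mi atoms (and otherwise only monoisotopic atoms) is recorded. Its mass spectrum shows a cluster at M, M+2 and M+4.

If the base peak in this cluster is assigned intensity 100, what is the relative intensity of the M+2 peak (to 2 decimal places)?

Binomial terms of (0.72224 + 0.27776)^2: M 0.5216, M+2 0.4012, M+4 0.0772 → M is the base peak.
P(M) = C(2,0) × 0.72224^2 × 0.27776^0 = 1 × 0.52163062 × 1.0000 = 0.521631 (base)
P(M+2) = C(2,1) × 0.72224^1 × 0.27776^1 = 2 × 0.72224 × 0.27776 = 0.401219
Relative intensity = 0.401219 / 0.521631 × 100 = 76.92

76.92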